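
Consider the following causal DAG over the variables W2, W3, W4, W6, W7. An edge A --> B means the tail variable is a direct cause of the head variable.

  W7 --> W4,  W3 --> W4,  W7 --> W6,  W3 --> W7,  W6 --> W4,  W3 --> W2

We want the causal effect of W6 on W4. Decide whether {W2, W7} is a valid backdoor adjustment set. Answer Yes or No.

Yes

Backdoor paths from W6 to W4 (paths whose first edge points into W6):
  P1: W6 <- W7 <- W3 -> W4
  P2: W6 <- W7 -> W4
Condition 1 (no descendant of W6 in the set): holds — descendants of W6 are {W4}; none are in {W2, W7}.
Condition 2 (every backdoor path blocked by {W2, W7}):
  P1: blocked at chain node W7 ∈ conditioning set.
  P2: blocked at fork node W7 ∈ conditioning set.
{W2, W7} satisfies the backdoor criterion.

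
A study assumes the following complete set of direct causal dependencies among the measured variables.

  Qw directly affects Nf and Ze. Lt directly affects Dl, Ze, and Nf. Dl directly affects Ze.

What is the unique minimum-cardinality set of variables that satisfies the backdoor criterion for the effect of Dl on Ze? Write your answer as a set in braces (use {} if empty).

Variables eligible for adjustment (non-descendants of Dl, excluding Dl and Ze): {Lt, Nf, Qw}.
Backdoor paths from Dl to Ze:
  P1: Dl <- Lt -> Ze
  P2: Dl <- Lt -> Nf <- Qw -> Ze
The empty set is not sufficient: P1 (Dl <- Lt -> Ze) has no collider blocking it and no conditioned non-collider, so it is open.
Try {Lt}:
  P1: blocked at fork node Lt ∈ conditioning set.
  P2: blocked at fork node Lt ∈ conditioning set.
{Lt} contains no descendant of Dl and blocks every backdoor path.
No other singleton works — e.g. {Qw} leaves P1 open — so {Lt} is the unique smallest valid adjustment set.

{Lt}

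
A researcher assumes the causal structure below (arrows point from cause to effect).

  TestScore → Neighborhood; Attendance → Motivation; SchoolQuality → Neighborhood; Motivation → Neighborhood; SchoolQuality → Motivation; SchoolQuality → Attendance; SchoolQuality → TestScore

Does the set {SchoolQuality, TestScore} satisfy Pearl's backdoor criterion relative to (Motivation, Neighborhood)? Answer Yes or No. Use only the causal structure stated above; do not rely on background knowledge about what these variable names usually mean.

Backdoor paths from Motivation to Neighborhood (paths whose first edge points into Motivation):
  P1: Motivation <- SchoolQuality -> TestScore -> Neighborhood
  P2: Motivation <- SchoolQuality -> Neighborhood
  P3: Motivation <- Attendance <- SchoolQuality -> TestScore -> Neighborhood
  P4: Motivation <- Attendance <- SchoolQuality -> Neighborhood
Condition 1 (no descendant of Motivation in the set): holds — descendants of Motivation are {Neighborhood}; none are in {SchoolQuality, TestScore}.
Condition 2 (every backdoor path blocked by {SchoolQuality, TestScore}):
  P1: blocked at fork node SchoolQuality ∈ conditioning set.
  P2: blocked at fork node SchoolQuality ∈ conditioning set.
  P3: blocked at fork node SchoolQuality ∈ conditioning set.
  P4: blocked at fork node SchoolQuality ∈ conditioning set.
{SchoolQuality, TestScore} satisfies the backdoor criterion.

Yes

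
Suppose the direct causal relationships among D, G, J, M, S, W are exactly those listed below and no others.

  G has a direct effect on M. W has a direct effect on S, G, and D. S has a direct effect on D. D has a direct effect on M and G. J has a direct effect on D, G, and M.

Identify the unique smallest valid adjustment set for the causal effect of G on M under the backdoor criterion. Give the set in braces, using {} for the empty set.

{D, J}

Variables eligible for adjustment (non-descendants of G, excluding G and M): {D, J, S, W}.
Backdoor paths from G to M:
  P1: G <- W -> S -> D <- J -> M
  P2: G <- W -> S -> D -> M
  P3: G <- W -> D <- J -> M
  P4: G <- W -> D -> M
  P5: G <- J -> D -> M
  P6: G <- J -> M
  P7: G <- D <- J -> M
  P8: G <- D -> M
The empty set is not sufficient: P2 (G <- W -> S -> D -> M) has no collider blocking it and no conditioned non-collider, so it is open.
Try {D, J}:
  P1: blocked at fork node J ∈ conditioning set.
  P2: blocked at chain node D ∈ conditioning set.
  P3: blocked at fork node J ∈ conditioning set.
  P4: blocked at chain node D ∈ conditioning set.
  P5: blocked at fork node J ∈ conditioning set.
  P6: blocked at fork node J ∈ conditioning set.
  P7: blocked at chain node D ∈ conditioning set.
  P8: blocked at fork node D ∈ conditioning set.
{D, J} contains no descendant of G and blocks every backdoor path.
Every element of {D, J} is needed (dropping D leaves P2 open; dropping J leaves P1 open), so no proper subset is valid.
Among all size-2 subsets of the eligible variables, only {D, J} blocks every backdoor path, so it is the unique smallest valid adjustment set.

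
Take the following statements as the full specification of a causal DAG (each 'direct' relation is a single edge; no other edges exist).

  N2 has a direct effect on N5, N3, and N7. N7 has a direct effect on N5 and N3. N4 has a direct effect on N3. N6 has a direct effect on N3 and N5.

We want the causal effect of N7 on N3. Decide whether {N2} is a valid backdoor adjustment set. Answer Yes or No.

Backdoor paths from N7 to N3 (paths whose first edge points into N7):
  P1: N7 <- N2 -> N5 <- N6 -> N3
  P2: N7 <- N2 -> N3
Condition 1 (no descendant of N7 in the set): holds — descendants of N7 are {N3, N5}; none are in {N2}.
Condition 2 (every backdoor path blocked by {N2}):
  P1: blocked at fork node N2 ∈ conditioning set.
  P2: blocked at fork node N2 ∈ conditioning set.
{N2} satisfies the backdoor criterion.

Yes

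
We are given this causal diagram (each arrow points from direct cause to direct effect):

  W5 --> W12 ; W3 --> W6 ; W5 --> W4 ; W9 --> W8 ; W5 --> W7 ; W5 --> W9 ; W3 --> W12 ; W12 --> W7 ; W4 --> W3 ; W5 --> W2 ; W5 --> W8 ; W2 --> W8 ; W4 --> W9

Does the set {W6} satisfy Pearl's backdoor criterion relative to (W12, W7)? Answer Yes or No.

Backdoor paths from W12 to W7 (paths whose first edge points into W12):
  P1: W12 <- W5 -> W7
  P2: W12 <- W3 <- W4 <- W5 -> W7
  P3: W12 <- W3 <- W4 -> W9 <- W5 -> W7
  P4: W12 <- W3 <- W4 -> W9 -> W8 <- W5 -> W7
  P5: W12 <- W3 <- W4 -> W9 -> W8 <- W2 <- W5 -> W7
Condition 1 (no descendant of W12 in the set): holds — descendants of W12 are {W7}; none are in {W6}.
Condition 2 (every backdoor path blocked by {W6}):
  P1: open — no interior node is in the conditioning set.
  P2: open — no interior node is in the conditioning set.
  P3: blocked at collider W9 (neither it nor any descendant is in the conditioning set).
  P4: blocked at collider W8 (neither it nor any descendant is in the conditioning set).
  P5: blocked at collider W8 (neither it nor any descendant is in the conditioning set).
{W6} does not satisfy the backdoor criterion.

No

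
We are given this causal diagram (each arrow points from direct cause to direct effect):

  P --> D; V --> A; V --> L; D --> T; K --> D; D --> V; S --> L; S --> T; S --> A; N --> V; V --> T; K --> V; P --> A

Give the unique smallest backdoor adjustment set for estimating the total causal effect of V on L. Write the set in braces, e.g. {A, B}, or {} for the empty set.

{}

Variables eligible for adjustment (non-descendants of V, excluding V and L): {D, K, N, P, S}.
Backdoor paths from V to L:
  P1: V <- K -> D <- P -> A <- S -> L
  P2: V <- K -> D -> T <- S -> L
  P3: V <- D <- P -> A <- S -> L
  P4: V <- D -> T <- S -> L
Each backdoor path contains an unconditioned collider, so every path is already blocked with the empty conditioning set:
  P1: blocked at collider D (neither it nor any descendant is in the conditioning set).
  P2: blocked at collider T (neither it nor any descendant is in the conditioning set).
  P3: blocked at collider A (neither it nor any descendant is in the conditioning set).
  P4: blocked at collider T (neither it nor any descendant is in the conditioning set).
The empty set is therefore the unique smallest valid set.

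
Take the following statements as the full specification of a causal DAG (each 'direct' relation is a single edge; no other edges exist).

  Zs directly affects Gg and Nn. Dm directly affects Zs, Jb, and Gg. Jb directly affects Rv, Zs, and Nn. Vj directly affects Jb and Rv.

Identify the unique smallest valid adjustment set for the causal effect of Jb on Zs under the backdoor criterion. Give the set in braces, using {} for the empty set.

Variables eligible for adjustment (non-descendants of Jb, excluding Jb and Zs): {Dm, Vj}.
Backdoor paths from Jb to Zs:
  P1: Jb <- Dm -> Zs
  P2: Jb <- Dm -> Gg <- Zs
The empty set is not sufficient: P1 (Jb <- Dm -> Zs) has no collider blocking it and no conditioned non-collider, so it is open.
Try {Dm}:
  P1: blocked at fork node Dm ∈ conditioning set.
  P2: blocked at fork node Dm ∈ conditioning set.
{Dm} contains no descendant of Jb and blocks every backdoor path.
No other singleton works — e.g. {Vj} leaves P1 open — so {Dm} is the unique smallest valid adjustment set.

{Dm}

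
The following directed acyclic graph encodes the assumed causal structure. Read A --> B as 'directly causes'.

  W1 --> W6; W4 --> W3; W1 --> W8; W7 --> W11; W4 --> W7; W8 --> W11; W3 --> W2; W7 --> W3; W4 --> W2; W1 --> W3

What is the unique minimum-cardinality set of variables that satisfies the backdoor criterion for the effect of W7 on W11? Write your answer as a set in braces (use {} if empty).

Variables eligible for adjustment (non-descendants of W7, excluding W7 and W11): {W1, W4, W6, W8}.
Backdoor paths from W7 to W11:
  P1: W7 <- W4 -> W3 <- W1 -> W8 -> W11
  P2: W7 <- W4 -> W2 <- W3 <- W1 -> W8 -> W11
Each backdoor path contains an unconditioned collider, so every path is already blocked with the empty conditioning set:
  P1: blocked at collider W3 (neither it nor any descendant is in the conditioning set).
  P2: blocked at collider W2 (neither it nor any descendant is in the conditioning set).
The empty set is therefore the unique smallest valid set.

{}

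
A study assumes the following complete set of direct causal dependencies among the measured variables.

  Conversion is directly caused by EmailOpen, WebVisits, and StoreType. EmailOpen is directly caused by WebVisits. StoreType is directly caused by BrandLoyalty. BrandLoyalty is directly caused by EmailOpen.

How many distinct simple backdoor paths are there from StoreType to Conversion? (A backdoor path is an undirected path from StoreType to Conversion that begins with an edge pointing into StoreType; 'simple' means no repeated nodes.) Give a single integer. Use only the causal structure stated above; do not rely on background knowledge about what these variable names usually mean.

2

A backdoor path from StoreType to Conversion is any simple undirected path whose first edge points into StoreType (i.e. leaves StoreType via a parent).
Parents of StoreType: {BrandLoyalty}.
Enumerating:
  P1: StoreType <- BrandLoyalty <- EmailOpen <- WebVisits -> Conversion
  P2: StoreType <- BrandLoyalty <- EmailOpen -> Conversion
That exhausts the simple backdoor paths. Count: 2.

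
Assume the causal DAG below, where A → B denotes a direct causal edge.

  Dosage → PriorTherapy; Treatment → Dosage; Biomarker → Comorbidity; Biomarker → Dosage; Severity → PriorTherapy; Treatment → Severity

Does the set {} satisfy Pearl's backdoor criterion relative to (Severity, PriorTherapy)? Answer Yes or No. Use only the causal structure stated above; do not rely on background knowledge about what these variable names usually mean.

No

Backdoor paths from Severity to PriorTherapy (paths whose first edge points into Severity):
  P1: Severity <- Treatment -> Dosage -> PriorTherapy
Condition 1 (no descendant of Severity in the set): holds — descendants of Severity are {PriorTherapy}; none are in {}.
Condition 2 (every backdoor path blocked by {}):
  P1: open — no interior node is in the conditioning set.
{} does not satisfy the backdoor criterion.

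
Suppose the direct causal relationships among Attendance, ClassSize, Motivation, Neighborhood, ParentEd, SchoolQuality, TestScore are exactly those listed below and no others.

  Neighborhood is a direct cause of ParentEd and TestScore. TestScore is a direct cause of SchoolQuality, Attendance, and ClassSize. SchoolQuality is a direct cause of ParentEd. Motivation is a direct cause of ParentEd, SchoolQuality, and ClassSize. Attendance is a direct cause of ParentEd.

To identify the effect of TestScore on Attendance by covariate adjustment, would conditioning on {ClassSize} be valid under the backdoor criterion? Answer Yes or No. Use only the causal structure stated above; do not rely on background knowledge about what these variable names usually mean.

No

Backdoor paths from TestScore to Attendance (paths whose first edge points into TestScore):
  P1: TestScore <- Neighborhood -> ParentEd <- Attendance
Condition 1 (no descendant of TestScore in the set): FAILS — ClassSize is a descendant of TestScore.
Condition 2 (every backdoor path blocked by {ClassSize}):
  P1: blocked at collider ParentEd (neither it nor any descendant is in the conditioning set).
{ClassSize} does not satisfy the backdoor criterion.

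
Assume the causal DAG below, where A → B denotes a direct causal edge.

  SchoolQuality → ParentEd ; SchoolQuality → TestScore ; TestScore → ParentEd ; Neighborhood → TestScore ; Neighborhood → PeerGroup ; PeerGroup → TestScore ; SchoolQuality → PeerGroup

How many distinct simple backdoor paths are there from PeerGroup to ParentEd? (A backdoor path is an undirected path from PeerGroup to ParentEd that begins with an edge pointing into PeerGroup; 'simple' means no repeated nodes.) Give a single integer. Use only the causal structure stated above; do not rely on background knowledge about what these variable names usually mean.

4

A backdoor path from PeerGroup to ParentEd is any simple undirected path whose first edge points into PeerGroup (i.e. leaves PeerGroup via a parent).
Parents of PeerGroup: {Neighborhood, SchoolQuality}.
Enumerating:
  P1: PeerGroup <- SchoolQuality -> TestScore -> ParentEd
  P2: PeerGroup <- SchoolQuality -> ParentEd
  P3: PeerGroup <- Neighborhood -> TestScore <- SchoolQuality -> ParentEd
  P4: PeerGroup <- Neighborhood -> TestScore -> ParentEd
That exhausts the simple backdoor paths. Count: 4.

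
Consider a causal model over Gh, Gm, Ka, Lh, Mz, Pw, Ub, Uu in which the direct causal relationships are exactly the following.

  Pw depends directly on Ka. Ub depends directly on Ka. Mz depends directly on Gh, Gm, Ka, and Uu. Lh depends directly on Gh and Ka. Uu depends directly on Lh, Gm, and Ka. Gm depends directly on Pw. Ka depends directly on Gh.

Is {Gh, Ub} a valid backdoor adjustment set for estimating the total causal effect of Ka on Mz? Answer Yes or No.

No

Backdoor paths from Ka to Mz (paths whose first edge points into Ka):
  P1: Ka <- Gh -> Lh -> Uu <- Gm -> Mz
  P2: Ka <- Gh -> Lh -> Uu -> Mz
  P3: Ka <- Gh -> Mz
Condition 1 (no descendant of Ka in the set): FAILS — Ub is a descendant of Ka.
Condition 2 (every backdoor path blocked by {Gh, Ub}):
  P1: blocked at fork node Gh ∈ conditioning set.
  P2: blocked at fork node Gh ∈ conditioning set.
  P3: blocked at fork node Gh ∈ conditioning set.
{Gh, Ub} does not satisfy the backdoor criterion.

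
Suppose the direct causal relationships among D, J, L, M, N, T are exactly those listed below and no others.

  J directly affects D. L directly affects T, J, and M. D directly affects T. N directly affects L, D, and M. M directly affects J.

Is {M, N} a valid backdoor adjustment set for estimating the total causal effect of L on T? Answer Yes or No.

Backdoor paths from L to T (paths whose first edge points into L):
  P1: L <- N -> M -> J -> D -> T
  P2: L <- N -> D -> T
Condition 1 (no descendant of L in the set): FAILS — M is a descendant of L.
Condition 2 (every backdoor path blocked by {M, N}):
  P1: blocked at fork node N ∈ conditioning set.
  P2: blocked at fork node N ∈ conditioning set.
{M, N} does not satisfy the backdoor criterion.

No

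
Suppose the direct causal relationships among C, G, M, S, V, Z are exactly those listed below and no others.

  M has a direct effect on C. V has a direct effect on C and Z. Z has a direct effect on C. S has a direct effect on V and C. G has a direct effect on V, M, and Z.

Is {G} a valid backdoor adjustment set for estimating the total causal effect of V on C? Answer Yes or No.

Backdoor paths from V to C (paths whose first edge points into V):
  P1: V <- G -> M -> C
  P2: V <- G -> Z -> C
  P3: V <- S -> C
Condition 1 (no descendant of V in the set): holds — descendants of V are {C, Z}; none are in {G}.
Condition 2 (every backdoor path blocked by {G}):
  P1: blocked at fork node G ∈ conditioning set.
  P2: blocked at fork node G ∈ conditioning set.
  P3: open — no interior node is in the conditioning set.
{G} does not satisfy the backdoor criterion.

No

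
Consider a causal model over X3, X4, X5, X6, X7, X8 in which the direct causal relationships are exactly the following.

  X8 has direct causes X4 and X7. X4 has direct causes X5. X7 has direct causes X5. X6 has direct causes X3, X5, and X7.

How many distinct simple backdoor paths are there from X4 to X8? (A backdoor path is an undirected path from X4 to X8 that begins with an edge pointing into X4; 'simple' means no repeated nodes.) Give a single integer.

2

A backdoor path from X4 to X8 is any simple undirected path whose first edge points into X4 (i.e. leaves X4 via a parent).
Parents of X4: {X5}.
Enumerating:
  P1: X4 <- X5 -> X7 -> X8
  P2: X4 <- X5 -> X6 <- X7 -> X8
That exhausts the simple backdoor paths. Count: 2.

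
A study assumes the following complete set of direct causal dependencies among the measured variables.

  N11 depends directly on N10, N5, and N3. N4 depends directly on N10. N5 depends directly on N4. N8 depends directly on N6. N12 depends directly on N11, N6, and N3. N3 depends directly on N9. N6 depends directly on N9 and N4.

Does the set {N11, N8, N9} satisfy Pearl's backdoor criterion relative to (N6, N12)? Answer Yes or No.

No

Backdoor paths from N6 to N12 (paths whose first edge points into N6):
  P1: N6 <- N4 <- N10 -> N11 <- N3 -> N12
  P2: N6 <- N4 <- N10 -> N11 -> N12
  P3: N6 <- N4 -> N5 -> N11 <- N3 -> N12
  P4: N6 <- N4 -> N5 -> N11 -> N12
  P5: N6 <- N9 -> N3 -> N11 -> N12
  P6: N6 <- N9 -> N3 -> N12
Condition 1 (no descendant of N6 in the set): FAILS — N8 is a descendant of N6.
Condition 2 (every backdoor path blocked by {N11, N8, N9}):
  P1: open — collider(s) N11 are conditioned on (or have a conditioned descendant) and no non-collider on the path is in the set.
  P2: blocked at chain node N11 ∈ conditioning set.
  P3: open — collider(s) N11 are conditioned on (or have a conditioned descendant) and no non-collider on the path is in the set.
  P4: blocked at chain node N11 ∈ conditioning set.
  P5: blocked at fork node N9 ∈ conditioning set.
  P6: blocked at fork node N9 ∈ conditioning set.
{N11, N8, N9} does not satisfy the backdoor criterion.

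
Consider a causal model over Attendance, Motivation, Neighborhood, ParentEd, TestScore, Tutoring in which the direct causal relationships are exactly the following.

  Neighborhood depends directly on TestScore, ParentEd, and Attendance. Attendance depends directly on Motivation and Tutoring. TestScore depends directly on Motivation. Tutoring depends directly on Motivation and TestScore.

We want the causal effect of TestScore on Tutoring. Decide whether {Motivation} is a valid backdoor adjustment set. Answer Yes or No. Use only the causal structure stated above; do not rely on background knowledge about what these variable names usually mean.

Backdoor paths from TestScore to Tutoring (paths whose first edge points into TestScore):
  P1: TestScore <- Motivation -> Tutoring
  P2: TestScore <- Motivation -> Attendance <- Tutoring
Condition 1 (no descendant of TestScore in the set): holds — descendants of TestScore are {Attendance, Neighborhood, Tutoring}; none are in {Motivation}.
Condition 2 (every backdoor path blocked by {Motivation}):
  P1: blocked at fork node Motivation ∈ conditioning set.
  P2: blocked at fork node Motivation ∈ conditioning set.
{Motivation} satisfies the backdoor criterion.

Yes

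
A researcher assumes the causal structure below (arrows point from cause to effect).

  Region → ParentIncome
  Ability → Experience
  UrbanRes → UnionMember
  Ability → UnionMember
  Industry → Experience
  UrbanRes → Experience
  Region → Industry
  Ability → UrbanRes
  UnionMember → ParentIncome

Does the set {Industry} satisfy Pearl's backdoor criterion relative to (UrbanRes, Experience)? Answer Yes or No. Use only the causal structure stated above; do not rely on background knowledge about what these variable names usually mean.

No

Backdoor paths from UrbanRes to Experience (paths whose first edge points into UrbanRes):
  P1: UrbanRes <- Ability -> UnionMember -> ParentIncome <- Region -> Industry -> Experience
  P2: UrbanRes <- Ability -> Experience
Condition 1 (no descendant of UrbanRes in the set): holds — descendants of UrbanRes are {Experience, ParentIncome, UnionMember}; none are in {Industry}.
Condition 2 (every backdoor path blocked by {Industry}):
  P1: blocked at collider ParentIncome (neither it nor any descendant is in the conditioning set).
  P2: open — no interior node is in the conditioning set.
{Industry} does not satisfy the backdoor criterion.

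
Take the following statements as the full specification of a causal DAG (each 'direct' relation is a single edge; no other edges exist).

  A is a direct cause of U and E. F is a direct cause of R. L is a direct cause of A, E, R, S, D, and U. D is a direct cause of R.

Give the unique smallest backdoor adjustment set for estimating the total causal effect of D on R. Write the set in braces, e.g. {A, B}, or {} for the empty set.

{L}

Variables eligible for adjustment (non-descendants of D, excluding D and R): {A, E, F, L, S, U}.
Backdoor paths from D to R:
  P1: D <- L -> R
The empty set is not sufficient: P1 (D <- L -> R) has no collider blocking it and no conditioned non-collider, so it is open.
Try {L}:
  P1: blocked at fork node L ∈ conditioning set.
{L} contains no descendant of D and blocks every backdoor path.
No other singleton works — e.g. {A} leaves P1 open — so {L} is the unique smallest valid adjustment set.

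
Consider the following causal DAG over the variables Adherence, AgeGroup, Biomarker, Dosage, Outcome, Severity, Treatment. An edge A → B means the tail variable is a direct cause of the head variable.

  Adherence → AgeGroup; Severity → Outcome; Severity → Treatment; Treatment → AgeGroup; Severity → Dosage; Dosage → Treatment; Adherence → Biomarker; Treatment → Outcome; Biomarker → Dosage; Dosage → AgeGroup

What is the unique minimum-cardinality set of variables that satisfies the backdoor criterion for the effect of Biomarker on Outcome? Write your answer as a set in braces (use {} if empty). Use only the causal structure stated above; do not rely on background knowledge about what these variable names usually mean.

Variables eligible for adjustment (non-descendants of Biomarker, excluding Biomarker and Outcome): {Adherence, Severity}.
Backdoor paths from Biomarker to Outcome:
  P1: Biomarker <- Adherence -> AgeGroup <- Dosage <- Severity -> Treatment -> Outcome
  P2: Biomarker <- Adherence -> AgeGroup <- Dosage <- Severity -> Outcome
  P3: Biomarker <- Adherence -> AgeGroup <- Dosage -> Treatment <- Severity -> Outcome
  P4: Biomarker <- Adherence -> AgeGroup <- Dosage -> Treatment -> Outcome
  P5: Biomarker <- Adherence -> AgeGroup <- Treatment <- Severity -> Outcome
  P6: Biomarker <- Adherence -> AgeGroup <- Treatment <- Dosage <- Severity -> Outcome
  P7: Biomarker <- Adherence -> AgeGroup <- Treatment -> Outcome
Each backdoor path contains an unconditioned collider, so every path is already blocked with the empty conditioning set:
  P1: blocked at collider AgeGroup (neither it nor any descendant is in the conditioning set).
  P2: blocked at collider AgeGroup (neither it nor any descendant is in the conditioning set).
  P3: blocked at collider AgeGroup (neither it nor any descendant is in the conditioning set).
  P4: blocked at collider AgeGroup (neither it nor any descendant is in the conditioning set).
  P5: blocked at collider AgeGroup (neither it nor any descendant is in the conditioning set).
  P6: blocked at collider AgeGroup (neither it nor any descendant is in the conditioning set).
  P7: blocked at collider AgeGroup (neither it nor any descendant is in the conditioning set).
The empty set is therefore the unique smallest valid set.

{}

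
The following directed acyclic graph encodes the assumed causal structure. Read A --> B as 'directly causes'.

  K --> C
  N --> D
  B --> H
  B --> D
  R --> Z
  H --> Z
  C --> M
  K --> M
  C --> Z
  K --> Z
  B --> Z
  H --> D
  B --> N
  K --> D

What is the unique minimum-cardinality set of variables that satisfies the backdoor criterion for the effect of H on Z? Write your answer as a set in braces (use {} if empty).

{B}

Variables eligible for adjustment (non-descendants of H, excluding H and Z): {B, C, K, M, N, R}.
Backdoor paths from H to Z:
  P1: H <- B -> N -> D <- K -> C -> Z
  P2: H <- B -> N -> D <- K -> Z
  P3: H <- B -> N -> D <- K -> M <- C -> Z
  P4: H <- B -> Z
  P5: H <- B -> D <- K -> C -> Z
  P6: H <- B -> D <- K -> Z
  P7: H <- B -> D <- K -> M <- C -> Z
The empty set is not sufficient: P4 (H <- B -> Z) has no collider blocking it and no conditioned non-collider, so it is open.
Try {B}:
  P1: blocked at fork node B ∈ conditioning set.
  P2: blocked at fork node B ∈ conditioning set.
  P3: blocked at fork node B ∈ conditioning set.
  P4: blocked at fork node B ∈ conditioning set.
  P5: blocked at fork node B ∈ conditioning set.
  P6: blocked at fork node B ∈ conditioning set.
  P7: blocked at fork node B ∈ conditioning set.
{B} contains no descendant of H and blocks every backdoor path.
No other singleton works — e.g. {R} leaves P4 open — so {B} is the unique smallest valid adjustment set.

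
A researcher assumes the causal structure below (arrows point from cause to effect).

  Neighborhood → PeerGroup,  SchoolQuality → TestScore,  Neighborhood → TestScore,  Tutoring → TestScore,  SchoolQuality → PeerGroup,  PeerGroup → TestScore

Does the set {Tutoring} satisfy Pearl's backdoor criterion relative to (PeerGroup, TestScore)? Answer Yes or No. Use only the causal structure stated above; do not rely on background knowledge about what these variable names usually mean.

Backdoor paths from PeerGroup to TestScore (paths whose first edge points into PeerGroup):
  P1: PeerGroup <- SchoolQuality -> TestScore
  P2: PeerGroup <- Neighborhood -> TestScore
Condition 1 (no descendant of PeerGroup in the set): holds — descendants of PeerGroup are {TestScore}; none are in {Tutoring}.
Condition 2 (every backdoor path blocked by {Tutoring}):
  P1: open — no interior node is in the conditioning set.
  P2: open — no interior node is in the conditioning set.
{Tutoring} does not satisfy the backdoor criterion.

No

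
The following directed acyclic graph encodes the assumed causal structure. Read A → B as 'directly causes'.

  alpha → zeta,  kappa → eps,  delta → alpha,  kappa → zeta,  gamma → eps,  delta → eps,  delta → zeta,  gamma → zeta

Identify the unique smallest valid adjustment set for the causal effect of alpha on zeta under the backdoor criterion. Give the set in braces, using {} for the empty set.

{delta}

Variables eligible for adjustment (non-descendants of alpha, excluding alpha and zeta): {delta, eps, gamma, kappa}.
Backdoor paths from alpha to zeta:
  P1: alpha <- delta -> zeta
  P2: alpha <- delta -> eps <- kappa -> zeta
  P3: alpha <- delta -> eps <- gamma -> zeta
The empty set is not sufficient: P1 (alpha <- delta -> zeta) has no collider blocking it and no conditioned non-collider, so it is open.
Try {delta}:
  P1: blocked at fork node delta ∈ conditioning set.
  P2: blocked at fork node delta ∈ conditioning set.
  P3: blocked at fork node delta ∈ conditioning set.
{delta} contains no descendant of alpha and blocks every backdoor path.
No other singleton works — e.g. {kappa} leaves P1 open — so {delta} is the unique smallest valid adjustment set.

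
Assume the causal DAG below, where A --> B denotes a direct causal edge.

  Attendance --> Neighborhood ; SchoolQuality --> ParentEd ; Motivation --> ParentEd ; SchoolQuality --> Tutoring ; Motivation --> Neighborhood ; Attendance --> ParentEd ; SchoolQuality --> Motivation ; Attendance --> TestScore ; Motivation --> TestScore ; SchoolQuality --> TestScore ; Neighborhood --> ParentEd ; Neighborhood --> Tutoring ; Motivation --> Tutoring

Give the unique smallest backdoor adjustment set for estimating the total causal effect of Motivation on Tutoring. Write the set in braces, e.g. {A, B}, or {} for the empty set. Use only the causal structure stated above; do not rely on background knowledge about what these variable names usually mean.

Variables eligible for adjustment (non-descendants of Motivation, excluding Motivation and Tutoring): {Attendance, SchoolQuality}.
Backdoor paths from Motivation to Tutoring:
  P1: Motivation <- SchoolQuality -> TestScore <- Attendance -> Neighborhood -> Tutoring
  P2: Motivation <- SchoolQuality -> TestScore <- Attendance -> ParentEd <- Neighborhood -> Tutoring
  P3: Motivation <- SchoolQuality -> Tutoring
  P4: Motivation <- SchoolQuality -> ParentEd <- Attendance -> Neighborhood -> Tutoring
  P5: Motivation <- SchoolQuality -> ParentEd <- Neighborhood -> Tutoring
The empty set is not sufficient: P3 (Motivation <- SchoolQuality -> Tutoring) has no collider blocking it and no conditioned non-collider, so it is open.
Try {SchoolQuality}:
  P1: blocked at fork node SchoolQuality ∈ conditioning set.
  P2: blocked at fork node SchoolQuality ∈ conditioning set.
  P3: blocked at fork node SchoolQuality ∈ conditioning set.
  P4: blocked at fork node SchoolQuality ∈ conditioning set.
  P5: blocked at fork node SchoolQuality ∈ conditioning set.
{SchoolQuality} contains no descendant of Motivation and blocks every backdoor path.
No other singleton works — e.g. {Attendance} leaves P3 open — so {SchoolQuality} is the unique smallest valid adjustment set.

{SchoolQuality}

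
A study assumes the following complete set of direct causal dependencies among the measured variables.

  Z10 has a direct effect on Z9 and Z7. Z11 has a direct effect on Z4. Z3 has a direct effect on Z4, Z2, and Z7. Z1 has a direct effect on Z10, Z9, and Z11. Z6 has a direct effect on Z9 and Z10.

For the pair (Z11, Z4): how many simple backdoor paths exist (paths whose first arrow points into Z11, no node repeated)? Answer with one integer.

A backdoor path from Z11 to Z4 is any simple undirected path whose first edge points into Z11 (i.e. leaves Z11 via a parent).
Parents of Z11: {Z1}.
Enumerating:
  P1: Z11 <- Z1 -> Z10 -> Z7 <- Z3 -> Z4
  P2: Z11 <- Z1 -> Z9 <- Z6 -> Z10 -> Z7 <- Z3 -> Z4
  P3: Z11 <- Z1 -> Z9 <- Z10 -> Z7 <- Z3 -> Z4
That exhausts the simple backdoor paths. Count: 3.

3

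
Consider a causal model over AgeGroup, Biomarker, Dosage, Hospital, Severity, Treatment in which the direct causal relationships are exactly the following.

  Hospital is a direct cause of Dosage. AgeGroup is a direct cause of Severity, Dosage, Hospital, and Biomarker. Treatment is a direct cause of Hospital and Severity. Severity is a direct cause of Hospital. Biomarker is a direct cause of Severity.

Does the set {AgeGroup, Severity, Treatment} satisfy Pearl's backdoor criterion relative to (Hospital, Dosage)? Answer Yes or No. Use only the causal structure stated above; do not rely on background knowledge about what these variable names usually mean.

Yes

Backdoor paths from Hospital to Dosage (paths whose first edge points into Hospital):
  P1: Hospital <- AgeGroup -> Dosage
  P2: Hospital <- Treatment -> Severity <- AgeGroup -> Dosage
  P3: Hospital <- Treatment -> Severity <- Biomarker <- AgeGroup -> Dosage
  P4: Hospital <- Severity <- AgeGroup -> Dosage
  P5: Hospital <- Severity <- Biomarker <- AgeGroup -> Dosage
Condition 1 (no descendant of Hospital in the set): holds — descendants of Hospital are {Dosage}; none are in {AgeGroup, Severity, Treatment}.
Condition 2 (every backdoor path blocked by {AgeGroup, Severity, Treatment}):
  P1: blocked at fork node AgeGroup ∈ conditioning set.
  P2: blocked at fork node Treatment ∈ conditioning set.
  P3: blocked at fork node Treatment ∈ conditioning set.
  P4: blocked at chain node Severity ∈ conditioning set.
  P5: blocked at chain node Severity ∈ conditioning set.
{AgeGroup, Severity, Treatment} satisfies the backdoor criterion.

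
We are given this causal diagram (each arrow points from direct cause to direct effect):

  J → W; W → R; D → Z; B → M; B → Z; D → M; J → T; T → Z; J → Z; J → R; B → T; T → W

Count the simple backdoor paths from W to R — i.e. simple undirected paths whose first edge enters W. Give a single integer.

5

A backdoor path from W to R is any simple undirected path whose first edge points into W (i.e. leaves W via a parent).
Parents of W: {J, T}.
Enumerating:
  P1: W <- J -> R
  P2: W <- T <- B -> Z <- J -> R
  P3: W <- T <- B -> M <- D -> Z <- J -> R
  P4: W <- T <- J -> R
  P5: W <- T -> Z <- J -> R
That exhausts the simple backdoor paths. Count: 5.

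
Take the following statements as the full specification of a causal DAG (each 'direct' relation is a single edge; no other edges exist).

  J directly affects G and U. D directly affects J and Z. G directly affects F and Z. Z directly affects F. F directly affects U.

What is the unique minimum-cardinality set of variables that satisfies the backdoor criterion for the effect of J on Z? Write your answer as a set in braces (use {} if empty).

{D}

Variables eligible for adjustment (non-descendants of J, excluding J and Z): {D}.
Backdoor paths from J to Z:
  P1: J <- D -> Z
The empty set is not sufficient: P1 (J <- D -> Z) has no collider blocking it and no conditioned non-collider, so it is open.
Try {D}:
  P1: blocked at fork node D ∈ conditioning set.
{D} contains no descendant of J and blocks every backdoor path.
{D} is the unique smallest valid adjustment set.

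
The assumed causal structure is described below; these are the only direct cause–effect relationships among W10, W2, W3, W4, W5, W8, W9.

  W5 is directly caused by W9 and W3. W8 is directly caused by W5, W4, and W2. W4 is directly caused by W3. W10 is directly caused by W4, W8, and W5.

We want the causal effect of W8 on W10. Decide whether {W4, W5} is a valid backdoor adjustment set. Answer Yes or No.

Yes

Backdoor paths from W8 to W10 (paths whose first edge points into W8):
  P1: W8 <- W4 <- W3 -> W5 -> W10
  P2: W8 <- W4 -> W10
  P3: W8 <- W5 <- W3 -> W4 -> W10
  P4: W8 <- W5 -> W10
Condition 1 (no descendant of W8 in the set): holds — descendants of W8 are {W10}; none are in {W4, W5}.
Condition 2 (every backdoor path blocked by {W4, W5}):
  P1: blocked at chain node W4 ∈ conditioning set.
  P2: blocked at fork node W4 ∈ conditioning set.
  P3: blocked at chain node W5 ∈ conditioning set.
  P4: blocked at fork node W5 ∈ conditioning set.
{W4, W5} satisfies the backdoor criterion.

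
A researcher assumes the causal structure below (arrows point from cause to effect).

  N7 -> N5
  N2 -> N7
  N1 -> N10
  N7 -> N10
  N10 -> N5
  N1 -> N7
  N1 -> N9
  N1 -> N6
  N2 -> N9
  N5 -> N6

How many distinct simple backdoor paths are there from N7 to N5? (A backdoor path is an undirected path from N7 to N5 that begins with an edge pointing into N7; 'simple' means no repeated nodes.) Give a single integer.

4

A backdoor path from N7 to N5 is any simple undirected path whose first edge points into N7 (i.e. leaves N7 via a parent).
Parents of N7: {N1, N2}.
Enumerating:
  P1: N7 <- N2 -> N9 <- N1 -> N10 -> N5
  P2: N7 <- N2 -> N9 <- N1 -> N6 <- N5
  P3: N7 <- N1 -> N10 -> N5
  P4: N7 <- N1 -> N6 <- N5
That exhausts the simple backdoor paths. Count: 4.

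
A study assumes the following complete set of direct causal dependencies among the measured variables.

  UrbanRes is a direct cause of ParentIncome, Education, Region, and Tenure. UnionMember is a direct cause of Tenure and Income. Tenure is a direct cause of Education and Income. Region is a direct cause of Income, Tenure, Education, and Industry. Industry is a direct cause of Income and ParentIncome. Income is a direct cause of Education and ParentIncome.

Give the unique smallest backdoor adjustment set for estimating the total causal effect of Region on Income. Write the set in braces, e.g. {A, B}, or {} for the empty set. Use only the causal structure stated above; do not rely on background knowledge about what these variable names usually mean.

Variables eligible for adjustment (non-descendants of Region, excluding Region and Income): {UnionMember, UrbanRes}.
Backdoor paths from Region to Income:
  P1: Region <- UrbanRes -> Tenure <- UnionMember -> Income
  P2: Region <- UrbanRes -> Tenure -> Income
  P3: Region <- UrbanRes -> Tenure -> Education <- Income
  P4: Region <- UrbanRes -> Education <- Tenure <- UnionMember -> Income
  P5: Region <- UrbanRes -> Education <- Tenure -> Income
  P6: Region <- UrbanRes -> Education <- Income
  P7: Region <- UrbanRes -> ParentIncome <- Industry -> Income
  P8: Region <- UrbanRes -> ParentIncome <- Income
The empty set is not sufficient: P2 (Region <- UrbanRes -> Tenure -> Income) has no collider blocking it and no conditioned non-collider, so it is open.
Try {UrbanRes}:
  P1: blocked at fork node UrbanRes ∈ conditioning set.
  P2: blocked at fork node UrbanRes ∈ conditioning set.
  P3: blocked at fork node UrbanRes ∈ conditioning set.
  P4: blocked at fork node UrbanRes ∈ conditioning set.
  P5: blocked at fork node UrbanRes ∈ conditioning set.
  P6: blocked at fork node UrbanRes ∈ conditioning set.
  P7: blocked at fork node UrbanRes ∈ conditioning set.
  P8: blocked at fork node UrbanRes ∈ conditioning set.
{UrbanRes} contains no descendant of Region and blocks every backdoor path.
No other singleton works — e.g. {UnionMember} leaves P2 open — so {UrbanRes} is the unique smallest valid adjustment set.

{UrbanRes}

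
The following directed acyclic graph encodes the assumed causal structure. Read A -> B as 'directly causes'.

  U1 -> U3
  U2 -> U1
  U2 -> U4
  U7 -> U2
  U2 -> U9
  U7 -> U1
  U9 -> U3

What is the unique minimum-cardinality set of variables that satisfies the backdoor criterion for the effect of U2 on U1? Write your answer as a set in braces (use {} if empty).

{U7}

Variables eligible for adjustment (non-descendants of U2, excluding U2 and U1): {U7}.
Backdoor paths from U2 to U1:
  P1: U2 <- U7 -> U1
The empty set is not sufficient: P1 (U2 <- U7 -> U1) has no collider blocking it and no conditioned non-collider, so it is open.
Try {U7}:
  P1: blocked at fork node U7 ∈ conditioning set.
{U7} contains no descendant of U2 and blocks every backdoor path.
{U7} is the unique smallest valid adjustment set.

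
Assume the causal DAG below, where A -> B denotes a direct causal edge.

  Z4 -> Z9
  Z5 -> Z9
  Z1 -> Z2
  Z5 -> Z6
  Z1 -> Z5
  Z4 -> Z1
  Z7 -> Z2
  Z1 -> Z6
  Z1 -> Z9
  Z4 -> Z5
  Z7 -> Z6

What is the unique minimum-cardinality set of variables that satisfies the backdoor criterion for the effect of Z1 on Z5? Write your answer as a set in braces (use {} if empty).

Variables eligible for adjustment (non-descendants of Z1, excluding Z1 and Z5): {Z4, Z7}.
Backdoor paths from Z1 to Z5:
  P1: Z1 <- Z4 -> Z5
  P2: Z1 <- Z4 -> Z9 <- Z5
The empty set is not sufficient: P1 (Z1 <- Z4 -> Z5) has no collider blocking it and no conditioned non-collider, so it is open.
Try {Z4}:
  P1: blocked at fork node Z4 ∈ conditioning set.
  P2: blocked at fork node Z4 ∈ conditioning set.
{Z4} contains no descendant of Z1 and blocks every backdoor path.
No other singleton works — e.g. {Z7} leaves P1 open — so {Z4} is the unique smallest valid adjustment set.

{Z4}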